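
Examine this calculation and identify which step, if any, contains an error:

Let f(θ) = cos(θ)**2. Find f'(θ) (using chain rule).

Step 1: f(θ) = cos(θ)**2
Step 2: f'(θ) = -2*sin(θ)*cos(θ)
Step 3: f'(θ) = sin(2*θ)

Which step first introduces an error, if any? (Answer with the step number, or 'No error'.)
Step 3

Step 3 is incorrect due to a sign flip.
The step shows: sin(2*θ)
The correct value should be: -sin(2*θ)

Explanation: The sign of the whole expression was flipped: the term -sin(2*θ) was incorrectly written as sin(2*θ)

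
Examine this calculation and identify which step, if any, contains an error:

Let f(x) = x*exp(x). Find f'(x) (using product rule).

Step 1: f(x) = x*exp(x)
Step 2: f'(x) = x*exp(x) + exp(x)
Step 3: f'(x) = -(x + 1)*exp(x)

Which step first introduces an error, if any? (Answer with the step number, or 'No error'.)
Step 3

Step 3 is incorrect due to a sign flip.
The step shows: -(x + 1)*exp(x)
The correct value should be: (x + 1)*exp(x)

Explanation: The sign of the whole expression was flipped: the term (x + 1)*exp(x) was incorrectly written as -(x + 1)*exp(x)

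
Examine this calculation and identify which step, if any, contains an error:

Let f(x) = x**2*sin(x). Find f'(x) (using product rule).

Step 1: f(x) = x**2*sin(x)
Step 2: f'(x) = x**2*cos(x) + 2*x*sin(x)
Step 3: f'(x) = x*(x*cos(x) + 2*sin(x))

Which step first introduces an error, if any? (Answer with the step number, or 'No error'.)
No error

All steps in this derivation are correct.
The final answer f'(x) = x*(x*cos(x) + 2*sin(x)) is valid.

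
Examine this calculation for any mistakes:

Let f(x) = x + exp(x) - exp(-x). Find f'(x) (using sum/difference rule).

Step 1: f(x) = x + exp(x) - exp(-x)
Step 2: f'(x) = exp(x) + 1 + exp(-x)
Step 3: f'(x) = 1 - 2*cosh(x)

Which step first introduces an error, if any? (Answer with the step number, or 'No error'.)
Step 3

Step 3 is incorrect due to a sign flip.
The step shows: 1 - 2*cosh(x)
The correct value should be: 2*cosh(x) + 1

Explanation: The sign of one term was flipped: the term 2*cosh(x) was incorrectly written as -2*cosh(x)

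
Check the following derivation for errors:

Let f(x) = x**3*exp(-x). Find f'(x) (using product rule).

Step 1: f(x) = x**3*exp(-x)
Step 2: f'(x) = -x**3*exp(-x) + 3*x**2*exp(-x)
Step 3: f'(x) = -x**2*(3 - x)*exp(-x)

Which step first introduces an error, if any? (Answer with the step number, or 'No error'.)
Step 3

Step 3 is incorrect due to a sign flip.
The step shows: -x**2*(3 - x)*exp(-x)
The correct value should be: x**2*(3 - x)*exp(-x)

Explanation: The sign of the whole expression was flipped: the term x**2*(3 - x)*exp(-x) was incorrectly written as -x**2*(3 - x)*exp(-x)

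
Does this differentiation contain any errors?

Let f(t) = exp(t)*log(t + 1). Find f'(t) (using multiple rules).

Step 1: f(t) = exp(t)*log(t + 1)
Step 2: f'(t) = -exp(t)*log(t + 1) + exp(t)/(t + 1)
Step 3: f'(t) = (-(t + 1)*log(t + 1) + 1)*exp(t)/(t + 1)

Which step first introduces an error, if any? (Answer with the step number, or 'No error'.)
Step 2

Step 2 is incorrect due to a sign flip.
The step shows: -exp(t)*log(t + 1) + exp(t)/(t + 1)
The correct value should be: exp(t)*log(t + 1) + exp(t)/(t + 1)

Explanation: The sign of one term was flipped: the term exp(t)*log(t + 1) was incorrectly written as -exp(t)*log(t + 1)
The later steps are derived from this incorrect expression, so the error originates in Step 2.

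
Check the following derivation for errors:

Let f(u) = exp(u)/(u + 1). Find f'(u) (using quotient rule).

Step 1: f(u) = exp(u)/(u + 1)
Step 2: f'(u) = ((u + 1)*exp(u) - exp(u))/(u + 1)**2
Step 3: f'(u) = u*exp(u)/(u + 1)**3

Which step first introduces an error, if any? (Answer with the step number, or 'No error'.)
Step 3

Step 3 is incorrect due to a wrong exponent.
The step shows: u*exp(u)/(u + 1)**3
The correct value should be: u*exp(u)/(u + 1)**2

Explanation: The exponent -2 on u + 1 was incorrectly written as -3: the term u*exp(u)/(u + 1)**2 was incorrectly written as u*exp(u)/(u + 1)**3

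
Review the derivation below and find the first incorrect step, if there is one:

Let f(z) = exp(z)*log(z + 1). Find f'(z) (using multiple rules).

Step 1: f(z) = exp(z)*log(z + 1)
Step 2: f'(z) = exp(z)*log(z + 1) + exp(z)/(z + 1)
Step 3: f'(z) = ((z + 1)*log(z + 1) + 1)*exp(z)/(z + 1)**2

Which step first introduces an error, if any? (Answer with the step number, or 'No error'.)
Step 3

Step 3 is incorrect due to a wrong exponent.
The step shows: ((z + 1)*log(z + 1) + 1)*exp(z)/(z + 1)**2
The correct value should be: ((z + 1)*log(z + 1) + 1)*exp(z)/(z + 1)

Explanation: The exponent -1 on z + 1 was incorrectly written as -2: the term ((z + 1)*log(z + 1) + 1)*exp(z)/(z + 1) was incorrectly written as ((z + 1)*log(z + 1) + 1)*exp(z)/(z + 1)**2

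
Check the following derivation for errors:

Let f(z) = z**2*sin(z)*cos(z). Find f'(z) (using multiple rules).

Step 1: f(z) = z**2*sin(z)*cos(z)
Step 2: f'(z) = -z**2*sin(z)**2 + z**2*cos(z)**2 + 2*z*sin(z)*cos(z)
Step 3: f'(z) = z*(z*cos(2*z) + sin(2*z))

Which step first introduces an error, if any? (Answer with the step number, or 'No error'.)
No error

All steps in this derivation are correct.
The final answer f'(z) = z*(z*cos(2*z) + sin(2*z)) is valid.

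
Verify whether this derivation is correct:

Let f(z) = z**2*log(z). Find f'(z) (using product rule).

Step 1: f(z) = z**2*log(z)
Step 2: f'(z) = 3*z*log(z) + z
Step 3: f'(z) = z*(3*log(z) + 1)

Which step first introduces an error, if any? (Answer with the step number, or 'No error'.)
Step 2

Step 2 is incorrect due to a wrong coefficient.
The step shows: 3*z*log(z) + z
The correct value should be: 2*z*log(z) + z

Explanation: The coefficient 2 was incorrectly written as 3: the term 2*z*log(z) was incorrectly written as 3*z*log(z)
The later steps are derived from this incorrect expression, so the error originates in Step 2.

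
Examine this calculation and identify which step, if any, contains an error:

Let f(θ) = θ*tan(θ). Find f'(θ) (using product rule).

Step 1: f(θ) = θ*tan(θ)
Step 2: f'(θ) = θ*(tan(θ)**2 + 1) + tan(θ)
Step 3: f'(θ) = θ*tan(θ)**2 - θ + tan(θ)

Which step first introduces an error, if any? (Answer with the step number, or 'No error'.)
Step 3

Step 3 is incorrect due to a sign flip.
The step shows: θ*tan(θ)**2 - θ + tan(θ)
The correct value should be: θ*tan(θ)**2 + θ + tan(θ)

Explanation: The sign of one term was flipped: the term θ was incorrectly written as -θ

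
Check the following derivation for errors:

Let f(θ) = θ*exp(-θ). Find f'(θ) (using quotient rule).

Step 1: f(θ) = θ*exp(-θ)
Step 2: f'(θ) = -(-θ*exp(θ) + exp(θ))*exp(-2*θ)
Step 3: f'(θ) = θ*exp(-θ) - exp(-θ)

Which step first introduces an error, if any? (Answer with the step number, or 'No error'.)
Step 2

Step 2 is incorrect due to a sign flip.
The step shows: -(-θ*exp(θ) + exp(θ))*exp(-2*θ)
The correct value should be: (-θ*exp(θ) + exp(θ))*exp(-2*θ)

Explanation: The sign of the whole expression was flipped: the term (-θ*exp(θ) + exp(θ))*exp(-2*θ) was incorrectly written as -(-θ*exp(θ) + exp(θ))*exp(-2*θ)
The later steps are derived from this incorrect expression, so the error originates in Step 2.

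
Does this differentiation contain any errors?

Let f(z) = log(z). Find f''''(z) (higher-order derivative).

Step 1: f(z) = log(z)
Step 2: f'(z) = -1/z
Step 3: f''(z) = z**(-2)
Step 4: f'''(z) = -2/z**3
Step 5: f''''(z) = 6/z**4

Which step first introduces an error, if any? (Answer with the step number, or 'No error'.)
Step 2

Step 2 is incorrect due to a sign flip.
The step shows: -1/z
The correct value should be: 1/z

Explanation: The sign of the whole expression was flipped: the term 1/z was incorrectly written as -1/z
The later steps are derived from this incorrect expression, so the error originates in Step 2.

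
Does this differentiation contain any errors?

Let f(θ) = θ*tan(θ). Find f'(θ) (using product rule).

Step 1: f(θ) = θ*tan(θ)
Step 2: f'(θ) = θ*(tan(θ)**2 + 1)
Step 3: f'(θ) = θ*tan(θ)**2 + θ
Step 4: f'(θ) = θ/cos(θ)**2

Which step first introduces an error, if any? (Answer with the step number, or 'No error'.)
Step 2

Step 2 is incorrect due to a dropped term.
The step shows: θ*(tan(θ)**2 + 1)
The correct value should be: θ*(tan(θ)**2 + 1) + tan(θ)

Explanation: A term was dropped: the term tan(θ) was incorrectly omitted
The later steps are derived from this incorrect expression, so the error originates in Step 2.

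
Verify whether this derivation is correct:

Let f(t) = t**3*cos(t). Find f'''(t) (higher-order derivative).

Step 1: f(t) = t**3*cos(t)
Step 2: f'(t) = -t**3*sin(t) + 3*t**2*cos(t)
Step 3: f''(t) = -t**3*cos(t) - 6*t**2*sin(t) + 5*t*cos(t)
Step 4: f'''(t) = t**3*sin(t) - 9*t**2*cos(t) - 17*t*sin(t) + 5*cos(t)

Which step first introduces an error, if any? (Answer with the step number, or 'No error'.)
Step 3

Step 3 is incorrect due to a wrong coefficient.
The step shows: -t**3*cos(t) - 6*t**2*sin(t) + 5*t*cos(t)
The correct value should be: -t**3*cos(t) - 6*t**2*sin(t) + 6*t*cos(t)

Explanation: The coefficient 6 was incorrectly written as 5: the term 6*t*cos(t) was incorrectly written as 5*t*cos(t)
The later steps are derived from this incorrect expression, so the error originates in Step 3.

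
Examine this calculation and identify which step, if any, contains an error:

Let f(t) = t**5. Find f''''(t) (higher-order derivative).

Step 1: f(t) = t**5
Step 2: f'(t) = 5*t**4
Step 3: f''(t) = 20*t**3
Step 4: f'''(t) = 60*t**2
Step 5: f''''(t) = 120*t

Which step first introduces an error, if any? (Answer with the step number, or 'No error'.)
No error

All steps in this derivation are correct.
The final answer f''''(t) = 120*t is valid.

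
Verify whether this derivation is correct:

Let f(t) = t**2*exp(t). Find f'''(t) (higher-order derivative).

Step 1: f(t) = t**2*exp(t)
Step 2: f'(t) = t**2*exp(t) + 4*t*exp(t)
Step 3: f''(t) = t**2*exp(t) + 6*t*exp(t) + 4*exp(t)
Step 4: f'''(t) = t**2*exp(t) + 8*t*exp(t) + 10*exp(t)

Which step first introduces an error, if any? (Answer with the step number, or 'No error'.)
Step 2

Step 2 is incorrect due to a wrong coefficient.
The step shows: t**2*exp(t) + 4*t*exp(t)
The correct value should be: t**2*exp(t) + 2*t*exp(t)

Explanation: The coefficient 2 was incorrectly written as 4: the term 2*t*exp(t) was incorrectly written as 4*t*exp(t)
The later steps are derived from this incorrect expression, so the error originates in Step 2.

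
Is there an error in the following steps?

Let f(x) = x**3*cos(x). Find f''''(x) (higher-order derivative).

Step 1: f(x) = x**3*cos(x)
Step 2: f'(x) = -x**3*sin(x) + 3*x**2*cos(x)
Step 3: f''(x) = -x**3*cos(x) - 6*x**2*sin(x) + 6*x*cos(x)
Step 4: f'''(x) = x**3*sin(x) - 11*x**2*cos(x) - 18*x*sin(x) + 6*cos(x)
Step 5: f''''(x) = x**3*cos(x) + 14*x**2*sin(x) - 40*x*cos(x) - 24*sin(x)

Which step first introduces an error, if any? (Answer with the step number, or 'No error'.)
Step 4

Step 4 is incorrect due to a wrong coefficient.
The step shows: x**3*sin(x) - 11*x**2*cos(x) - 18*x*sin(x) + 6*cos(x)
The correct value should be: x**3*sin(x) - 9*x**2*cos(x) - 18*x*sin(x) + 6*cos(x)

Explanation: The coefficient -9 was incorrectly written as -11: the term -9*x**2*cos(x) was incorrectly written as -11*x**2*cos(x)
The later steps are derived from this incorrect expression, so the error originates in Step 4.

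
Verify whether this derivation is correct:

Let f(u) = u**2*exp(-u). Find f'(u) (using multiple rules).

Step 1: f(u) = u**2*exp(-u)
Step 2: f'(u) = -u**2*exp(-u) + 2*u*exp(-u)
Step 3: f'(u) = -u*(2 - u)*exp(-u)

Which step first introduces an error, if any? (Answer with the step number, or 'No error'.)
Step 3

Step 3 is incorrect due to a sign flip.
The step shows: -u*(2 - u)*exp(-u)
The correct value should be: u*(2 - u)*exp(-u)

Explanation: The sign of the whole expression was flipped: the term u*(2 - u)*exp(-u) was incorrectly written as -u*(2 - u)*exp(-u)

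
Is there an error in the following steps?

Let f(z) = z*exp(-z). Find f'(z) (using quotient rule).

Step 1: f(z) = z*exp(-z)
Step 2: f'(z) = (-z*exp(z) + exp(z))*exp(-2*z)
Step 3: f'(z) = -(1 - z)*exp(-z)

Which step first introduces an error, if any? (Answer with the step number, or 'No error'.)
Step 3

Step 3 is incorrect due to a sign flip.
The step shows: -(1 - z)*exp(-z)
The correct value should be: (1 - z)*exp(-z)

Explanation: The sign of the whole expression was flipped: the term (1 - z)*exp(-z) was incorrectly written as -(1 - z)*exp(-z)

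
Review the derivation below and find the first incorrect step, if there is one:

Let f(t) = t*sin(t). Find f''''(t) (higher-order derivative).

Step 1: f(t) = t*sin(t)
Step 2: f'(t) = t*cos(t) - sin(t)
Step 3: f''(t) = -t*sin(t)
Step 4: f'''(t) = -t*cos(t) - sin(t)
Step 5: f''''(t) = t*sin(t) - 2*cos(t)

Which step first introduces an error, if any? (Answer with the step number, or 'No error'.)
Step 2

Step 2 is incorrect due to a sign flip.
The step shows: t*cos(t) - sin(t)
The correct value should be: t*cos(t) + sin(t)

Explanation: The sign of one term was flipped: the term sin(t) was incorrectly written as -sin(t)
The later steps are derived from this incorrect expression, so the error originates in Step 2.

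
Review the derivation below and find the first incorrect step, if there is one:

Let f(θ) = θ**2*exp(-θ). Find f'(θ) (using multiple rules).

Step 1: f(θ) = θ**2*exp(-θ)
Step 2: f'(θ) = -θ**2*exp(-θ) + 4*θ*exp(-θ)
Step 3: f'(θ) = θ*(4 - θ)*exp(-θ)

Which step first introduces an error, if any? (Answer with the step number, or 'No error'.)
Step 2

Step 2 is incorrect due to a wrong coefficient.
The step shows: -θ**2*exp(-θ) + 4*θ*exp(-θ)
The correct value should be: -θ**2*exp(-θ) + 2*θ*exp(-θ)

Explanation: The coefficient 2 was incorrectly written as 4: the term 2*θ*exp(-θ) was incorrectly written as 4*θ*exp(-θ)
The later steps are derived from this incorrect expression, so the error originates in Step 2.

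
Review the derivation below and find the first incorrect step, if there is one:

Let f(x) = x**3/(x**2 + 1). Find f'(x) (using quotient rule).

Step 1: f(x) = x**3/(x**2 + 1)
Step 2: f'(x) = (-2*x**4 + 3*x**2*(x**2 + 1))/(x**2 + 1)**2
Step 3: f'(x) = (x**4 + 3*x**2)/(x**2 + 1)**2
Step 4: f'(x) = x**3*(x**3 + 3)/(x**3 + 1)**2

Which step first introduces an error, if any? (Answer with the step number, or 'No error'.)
Step 4

Step 4 is incorrect due to a wrong exponent.
The step shows: x**3*(x**3 + 3)/(x**3 + 1)**2
The correct value should be: x**2*(x**2 + 3)/(x**2 + 1)**2

Explanation: The exponent 2 on x was incorrectly written as 3: the term x**2*(x**2 + 3)/(x**2 + 1)**2 was incorrectly written as x**3*(x**3 + 3)/(x**3 + 1)**2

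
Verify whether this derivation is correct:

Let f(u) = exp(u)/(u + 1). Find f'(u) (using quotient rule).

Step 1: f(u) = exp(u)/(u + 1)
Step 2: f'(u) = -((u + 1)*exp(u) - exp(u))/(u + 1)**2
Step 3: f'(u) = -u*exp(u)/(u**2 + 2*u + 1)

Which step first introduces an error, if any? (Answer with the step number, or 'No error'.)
Step 2

Step 2 is incorrect due to a sign flip.
The step shows: -((u + 1)*exp(u) - exp(u))/(u + 1)**2
The correct value should be: ((u + 1)*exp(u) - exp(u))/(u + 1)**2

Explanation: The sign of the whole expression was flipped: the term ((u + 1)*exp(u) - exp(u))/(u + 1)**2 was incorrectly written as -((u + 1)*exp(u) - exp(u))/(u + 1)**2
The later steps are derived from this incorrect expression, so the error originates in Step 2.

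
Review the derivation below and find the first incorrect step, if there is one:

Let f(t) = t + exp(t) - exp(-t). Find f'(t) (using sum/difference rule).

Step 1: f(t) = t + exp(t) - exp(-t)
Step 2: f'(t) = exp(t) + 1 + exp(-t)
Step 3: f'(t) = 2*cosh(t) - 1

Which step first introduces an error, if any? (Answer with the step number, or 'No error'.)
Step 3

Step 3 is incorrect due to a sign flip.
The step shows: 2*cosh(t) - 1
The correct value should be: 2*cosh(t) + 1

Explanation: The sign of one term was flipped: the term 1 was incorrectly written as -1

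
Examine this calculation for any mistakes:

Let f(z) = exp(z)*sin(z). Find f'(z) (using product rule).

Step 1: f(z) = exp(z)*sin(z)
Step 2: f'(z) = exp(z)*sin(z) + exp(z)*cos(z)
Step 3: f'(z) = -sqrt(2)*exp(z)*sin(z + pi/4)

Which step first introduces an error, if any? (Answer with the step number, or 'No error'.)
Step 3

Step 3 is incorrect due to a sign flip.
The step shows: -sqrt(2)*exp(z)*sin(z + pi/4)
The correct value should be: sqrt(2)*exp(z)*sin(z + pi/4)

Explanation: The sign of the whole expression was flipped: the term sqrt(2)*exp(z)*sin(z + pi/4) was incorrectly written as -sqrt(2)*exp(z)*sin(z + pi/4)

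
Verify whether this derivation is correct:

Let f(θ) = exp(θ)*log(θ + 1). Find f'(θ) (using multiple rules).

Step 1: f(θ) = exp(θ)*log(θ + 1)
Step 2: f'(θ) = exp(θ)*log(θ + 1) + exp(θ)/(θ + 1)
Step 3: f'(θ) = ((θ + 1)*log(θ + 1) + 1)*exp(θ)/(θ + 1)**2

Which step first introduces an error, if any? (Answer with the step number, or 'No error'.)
Step 3

Step 3 is incorrect due to a wrong exponent.
The step shows: ((θ + 1)*log(θ + 1) + 1)*exp(θ)/(θ + 1)**2
The correct value should be: ((θ + 1)*log(θ + 1) + 1)*exp(θ)/(θ + 1)

Explanation: The exponent -1 on θ + 1 was incorrectly written as -2: the term ((θ + 1)*log(θ + 1) + 1)*exp(θ)/(θ + 1) was incorrectly written as ((θ + 1)*log(θ + 1) + 1)*exp(θ)/(θ + 1)**2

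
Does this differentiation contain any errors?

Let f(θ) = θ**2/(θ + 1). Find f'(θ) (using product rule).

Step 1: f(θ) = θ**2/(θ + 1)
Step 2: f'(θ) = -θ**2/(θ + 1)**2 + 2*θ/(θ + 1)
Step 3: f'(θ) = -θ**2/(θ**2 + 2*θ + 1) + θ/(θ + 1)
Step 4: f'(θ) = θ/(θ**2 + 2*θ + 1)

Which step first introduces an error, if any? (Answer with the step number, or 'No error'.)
Step 3

Step 3 is incorrect due to a wrong coefficient.
The step shows: -θ**2/(θ**2 + 2*θ + 1) + θ/(θ + 1)
The correct value should be: -θ**2/(θ**2 + 2*θ + 1) + 2*θ/(θ + 1)

Explanation: The coefficient 2 was incorrectly written as 1: the term 2*θ/(θ + 1) was incorrectly written as θ/(θ + 1)
The later steps are derived from this incorrect expression, so the error originates in Step 3.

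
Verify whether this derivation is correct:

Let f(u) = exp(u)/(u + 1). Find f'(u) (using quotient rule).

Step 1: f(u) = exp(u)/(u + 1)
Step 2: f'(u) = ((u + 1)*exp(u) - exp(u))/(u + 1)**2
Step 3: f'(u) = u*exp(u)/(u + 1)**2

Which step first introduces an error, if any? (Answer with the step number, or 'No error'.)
No error

All steps in this derivation are correct.
The final answer f'(u) = u*exp(u)/(u + 1)**2 is valid.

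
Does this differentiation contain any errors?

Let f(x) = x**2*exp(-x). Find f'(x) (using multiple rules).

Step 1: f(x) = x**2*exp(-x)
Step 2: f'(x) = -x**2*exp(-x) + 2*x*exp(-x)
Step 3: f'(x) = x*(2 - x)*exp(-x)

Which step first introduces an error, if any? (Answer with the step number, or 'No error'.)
No error

All steps in this derivation are correct.
The final answer f'(x) = x*(2 - x)*exp(-x) is valid.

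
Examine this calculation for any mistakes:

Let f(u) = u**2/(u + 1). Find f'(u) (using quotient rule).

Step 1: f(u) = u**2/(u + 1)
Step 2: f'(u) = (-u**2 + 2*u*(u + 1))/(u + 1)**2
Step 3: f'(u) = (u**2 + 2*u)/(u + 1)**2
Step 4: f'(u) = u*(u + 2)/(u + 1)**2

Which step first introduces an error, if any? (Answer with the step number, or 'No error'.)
No error

All steps in this derivation are correct.
The final answer f'(u) = u*(u + 2)/(u + 1)**2 is valid.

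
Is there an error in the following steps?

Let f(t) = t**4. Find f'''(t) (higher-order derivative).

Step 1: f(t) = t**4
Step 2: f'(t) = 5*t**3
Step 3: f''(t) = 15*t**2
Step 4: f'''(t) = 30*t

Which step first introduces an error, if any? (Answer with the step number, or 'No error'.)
Step 2

Step 2 is incorrect due to a wrong coefficient.
The step shows: 5*t**3
The correct value should be: 4*t**3

Explanation: The coefficient 4 was incorrectly written as 5: the term 4*t**3 was incorrectly written as 5*t**3
The later steps are derived from this incorrect expression, so the error originates in Step 2.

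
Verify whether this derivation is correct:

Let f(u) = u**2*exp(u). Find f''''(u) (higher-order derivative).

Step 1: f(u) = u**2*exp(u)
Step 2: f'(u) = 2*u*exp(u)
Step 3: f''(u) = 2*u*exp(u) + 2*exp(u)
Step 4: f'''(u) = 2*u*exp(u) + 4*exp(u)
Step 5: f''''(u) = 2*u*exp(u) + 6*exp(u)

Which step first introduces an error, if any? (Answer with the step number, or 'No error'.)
Step 2

Step 2 is incorrect due to a dropped term.
The step shows: 2*u*exp(u)
The correct value should be: u**2*exp(u) + 2*u*exp(u)

Explanation: A term was dropped: the term u**2*exp(u) was incorrectly omitted
The later steps are derived from this incorrect expression, so the error originates in Step 2.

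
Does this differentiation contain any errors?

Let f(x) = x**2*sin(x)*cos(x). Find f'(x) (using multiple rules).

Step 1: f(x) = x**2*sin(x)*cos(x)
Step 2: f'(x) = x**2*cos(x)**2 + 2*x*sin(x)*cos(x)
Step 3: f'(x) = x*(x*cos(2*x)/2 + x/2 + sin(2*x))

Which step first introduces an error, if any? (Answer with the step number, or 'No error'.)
Step 2

Step 2 is incorrect due to a dropped term.
The step shows: x**2*cos(x)**2 + 2*x*sin(x)*cos(x)
The correct value should be: -x**2*sin(x)**2 + x**2*cos(x)**2 + 2*x*sin(x)*cos(x)

Explanation: A term was dropped: the term -x**2*sin(x)**2 was incorrectly omitted
The later steps are derived from this incorrect expression, so the error originates in Step 2.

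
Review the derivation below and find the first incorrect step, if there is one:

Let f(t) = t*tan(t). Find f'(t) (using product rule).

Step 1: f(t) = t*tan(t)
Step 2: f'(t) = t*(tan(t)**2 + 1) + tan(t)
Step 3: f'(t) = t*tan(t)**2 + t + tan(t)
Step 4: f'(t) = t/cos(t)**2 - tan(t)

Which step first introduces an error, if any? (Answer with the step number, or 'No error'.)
Step 4

Step 4 is incorrect due to a sign flip.
The step shows: t/cos(t)**2 - tan(t)
The correct value should be: t/cos(t)**2 + tan(t)

Explanation: The sign of one term was flipped: the term tan(t) was incorrectly written as -tan(t)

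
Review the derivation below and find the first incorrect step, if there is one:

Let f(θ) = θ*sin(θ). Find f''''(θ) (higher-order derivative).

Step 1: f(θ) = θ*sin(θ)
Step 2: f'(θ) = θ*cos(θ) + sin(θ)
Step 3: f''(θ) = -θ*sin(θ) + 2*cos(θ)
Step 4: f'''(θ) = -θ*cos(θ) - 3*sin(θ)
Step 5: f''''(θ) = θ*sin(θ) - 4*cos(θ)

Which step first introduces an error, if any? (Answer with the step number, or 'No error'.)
No error

All steps in this derivation are correct.
The final answer f''''(θ) = θ*sin(θ) - 4*cos(θ) is valid.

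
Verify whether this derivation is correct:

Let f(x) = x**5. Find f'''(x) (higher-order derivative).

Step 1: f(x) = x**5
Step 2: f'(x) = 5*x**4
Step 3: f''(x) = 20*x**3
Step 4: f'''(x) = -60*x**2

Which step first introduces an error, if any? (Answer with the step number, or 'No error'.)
Step 4

Step 4 is incorrect due to a sign flip.
The step shows: -60*x**2
The correct value should be: 60*x**2

Explanation: The sign of the whole expression was flipped: the term 60*x**2 was incorrectly written as -60*x**2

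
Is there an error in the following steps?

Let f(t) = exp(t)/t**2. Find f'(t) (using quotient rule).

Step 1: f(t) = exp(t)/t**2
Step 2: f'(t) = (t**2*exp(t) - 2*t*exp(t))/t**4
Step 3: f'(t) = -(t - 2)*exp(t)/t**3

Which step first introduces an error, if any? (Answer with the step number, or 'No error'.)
Step 3

Step 3 is incorrect due to a sign flip.
The step shows: -(t - 2)*exp(t)/t**3
The correct value should be: (t - 2)*exp(t)/t**3

Explanation: The sign of the whole expression was flipped: the term (t - 2)*exp(t)/t**3 was incorrectly written as -(t - 2)*exp(t)/t**3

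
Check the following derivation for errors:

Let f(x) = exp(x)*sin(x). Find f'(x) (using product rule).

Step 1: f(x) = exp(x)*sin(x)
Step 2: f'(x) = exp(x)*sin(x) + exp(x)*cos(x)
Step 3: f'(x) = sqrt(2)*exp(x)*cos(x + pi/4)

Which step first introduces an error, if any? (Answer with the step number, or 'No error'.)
Step 3

Step 3 is incorrect due to a wrong trig function.
The step shows: sqrt(2)*exp(x)*cos(x + pi/4)
The correct value should be: sqrt(2)*exp(x)*sin(x + pi/4)

Explanation: sin(x + pi/4) was incorrectly written as cos(x + pi/4): the term sqrt(2)*exp(x)*sin(x + pi/4) was incorrectly written as sqrt(2)*exp(x)*cos(x + pi/4)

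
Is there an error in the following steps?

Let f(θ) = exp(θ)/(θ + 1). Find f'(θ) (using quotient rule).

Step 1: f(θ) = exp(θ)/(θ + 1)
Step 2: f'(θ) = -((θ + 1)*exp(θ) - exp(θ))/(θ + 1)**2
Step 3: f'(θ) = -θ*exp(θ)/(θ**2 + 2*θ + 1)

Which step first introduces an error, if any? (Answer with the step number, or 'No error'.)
Step 2

Step 2 is incorrect due to a sign flip.
The step shows: -((θ + 1)*exp(θ) - exp(θ))/(θ + 1)**2
The correct value should be: ((θ + 1)*exp(θ) - exp(θ))/(θ + 1)**2

Explanation: The sign of the whole expression was flipped: the term ((θ + 1)*exp(θ) - exp(θ))/(θ + 1)**2 was incorrectly written as -((θ + 1)*exp(θ) - exp(θ))/(θ + 1)**2
The later steps are derived from this incorrect expression, so the error originates in Step 2.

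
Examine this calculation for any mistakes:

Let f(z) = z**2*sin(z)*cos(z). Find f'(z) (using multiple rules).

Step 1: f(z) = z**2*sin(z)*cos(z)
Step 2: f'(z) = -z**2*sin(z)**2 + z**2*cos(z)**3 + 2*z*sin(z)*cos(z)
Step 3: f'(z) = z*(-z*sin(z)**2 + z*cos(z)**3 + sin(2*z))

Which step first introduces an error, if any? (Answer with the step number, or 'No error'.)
Step 2

Step 2 is incorrect due to a wrong exponent.
The step shows: -z**2*sin(z)**2 + z**2*cos(z)**3 + 2*z*sin(z)*cos(z)
The correct value should be: -z**2*sin(z)**2 + z**2*cos(z)**2 + 2*z*sin(z)*cos(z)

Explanation: The exponent 2 on cos(z) was incorrectly written as 3: the term z**2*cos(z)**2 was incorrectly written as z**2*cos(z)**3
The later steps are derived from this incorrect expression, so the error originates in Step 2.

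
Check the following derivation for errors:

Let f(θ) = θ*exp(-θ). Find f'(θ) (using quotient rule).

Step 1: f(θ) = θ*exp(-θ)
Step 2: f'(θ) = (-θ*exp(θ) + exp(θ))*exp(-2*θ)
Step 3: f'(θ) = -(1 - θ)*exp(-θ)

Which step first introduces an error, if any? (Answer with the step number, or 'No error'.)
Step 3

Step 3 is incorrect due to a sign flip.
The step shows: -(1 - θ)*exp(-θ)
The correct value should be: (1 - θ)*exp(-θ)

Explanation: The sign of the whole expression was flipped: the term (1 - θ)*exp(-θ) was incorrectly written as -(1 - θ)*exp(-θ)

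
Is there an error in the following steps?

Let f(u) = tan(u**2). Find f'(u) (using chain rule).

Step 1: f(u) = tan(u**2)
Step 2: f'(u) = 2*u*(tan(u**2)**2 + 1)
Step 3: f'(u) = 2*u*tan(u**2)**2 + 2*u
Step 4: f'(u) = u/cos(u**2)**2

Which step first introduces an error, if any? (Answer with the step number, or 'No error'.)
Step 4

Step 4 is incorrect due to a wrong coefficient.
The step shows: u/cos(u**2)**2
The correct value should be: 2*u/cos(u**2)**2

Explanation: The coefficient 2 was incorrectly written as 1: the term 2*u/cos(u**2)**2 was incorrectly written as u/cos(u**2)**2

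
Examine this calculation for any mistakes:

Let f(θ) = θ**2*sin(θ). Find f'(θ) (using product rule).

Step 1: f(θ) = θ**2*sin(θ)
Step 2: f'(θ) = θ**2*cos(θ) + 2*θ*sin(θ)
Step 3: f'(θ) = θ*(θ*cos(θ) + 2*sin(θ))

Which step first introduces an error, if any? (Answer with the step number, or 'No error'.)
No error

All steps in this derivation are correct.
The final answer f'(θ) = θ*(θ*cos(θ) + 2*sin(θ)) is valid.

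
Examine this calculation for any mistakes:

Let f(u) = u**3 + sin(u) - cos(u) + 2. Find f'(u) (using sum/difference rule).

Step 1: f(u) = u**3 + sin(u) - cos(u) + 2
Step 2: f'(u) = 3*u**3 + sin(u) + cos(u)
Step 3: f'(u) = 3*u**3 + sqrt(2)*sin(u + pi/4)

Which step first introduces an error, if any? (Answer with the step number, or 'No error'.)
Step 2

Step 2 is incorrect due to a wrong exponent.
The step shows: 3*u**3 + sin(u) + cos(u)
The correct value should be: 3*u**2 + sin(u) + cos(u)

Explanation: The exponent 2 on u was incorrectly written as 3: the term 3*u**2 was incorrectly written as 3*u**3
The later steps are derived from this incorrect expression, so the error originates in Step 2.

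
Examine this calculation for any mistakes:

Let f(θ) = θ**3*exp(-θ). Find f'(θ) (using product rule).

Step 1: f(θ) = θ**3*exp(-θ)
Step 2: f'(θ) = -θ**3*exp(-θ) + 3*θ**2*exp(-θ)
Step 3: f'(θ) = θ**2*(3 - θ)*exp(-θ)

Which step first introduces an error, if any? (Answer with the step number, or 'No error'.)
No error

All steps in this derivation are correct.
The final answer f'(θ) = θ**2*(3 - θ)*exp(-θ) is valid.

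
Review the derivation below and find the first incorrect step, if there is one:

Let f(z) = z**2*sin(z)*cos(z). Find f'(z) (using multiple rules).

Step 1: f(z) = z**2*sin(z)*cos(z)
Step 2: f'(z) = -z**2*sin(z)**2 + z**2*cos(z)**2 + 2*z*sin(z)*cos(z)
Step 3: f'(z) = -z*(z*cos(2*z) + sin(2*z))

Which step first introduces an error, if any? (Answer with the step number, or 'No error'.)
Step 3

Step 3 is incorrect due to a sign flip.
The step shows: -z*(z*cos(2*z) + sin(2*z))
The correct value should be: z*(z*cos(2*z) + sin(2*z))

Explanation: The sign of the whole expression was flipped: the term z*(z*cos(2*z) + sin(2*z)) was incorrectly written as -z*(z*cos(2*z) + sin(2*z))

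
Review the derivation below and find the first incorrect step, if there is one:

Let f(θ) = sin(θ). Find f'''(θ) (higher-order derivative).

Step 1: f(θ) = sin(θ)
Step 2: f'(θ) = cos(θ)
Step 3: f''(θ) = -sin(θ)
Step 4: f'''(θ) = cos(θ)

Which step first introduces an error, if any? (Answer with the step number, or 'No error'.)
Step 4

Step 4 is incorrect due to a sign flip.
The step shows: cos(θ)
The correct value should be: -cos(θ)

Explanation: The sign of the whole expression was flipped: the term -cos(θ) was incorrectly written as cos(θ)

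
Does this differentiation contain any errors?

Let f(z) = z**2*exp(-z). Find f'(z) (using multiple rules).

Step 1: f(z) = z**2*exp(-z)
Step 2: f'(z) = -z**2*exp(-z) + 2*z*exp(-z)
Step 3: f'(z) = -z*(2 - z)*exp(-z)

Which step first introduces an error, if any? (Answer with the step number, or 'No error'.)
Step 3

Step 3 is incorrect due to a sign flip.
The step shows: -z*(2 - z)*exp(-z)
The correct value should be: z*(2 - z)*exp(-z)

Explanation: The sign of the whole expression was flipped: the term z*(2 - z)*exp(-z) was incorrectly written as -z*(2 - z)*exp(-z)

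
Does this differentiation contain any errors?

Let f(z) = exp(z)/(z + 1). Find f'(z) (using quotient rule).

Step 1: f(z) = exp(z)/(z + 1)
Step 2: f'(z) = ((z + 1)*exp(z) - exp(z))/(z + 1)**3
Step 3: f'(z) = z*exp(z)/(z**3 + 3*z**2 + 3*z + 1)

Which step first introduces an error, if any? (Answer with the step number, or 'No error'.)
Step 2

Step 2 is incorrect due to a wrong exponent.
The step shows: ((z + 1)*exp(z) - exp(z))/(z + 1)**3
The correct value should be: ((z + 1)*exp(z) - exp(z))/(z + 1)**2

Explanation: The exponent -2 on z + 1 was incorrectly written as -3: the term ((z + 1)*exp(z) - exp(z))/(z + 1)**2 was incorrectly written as ((z + 1)*exp(z) - exp(z))/(z + 1)**3
The later steps are derived from this incorrect expression, so the error originates in Step 2.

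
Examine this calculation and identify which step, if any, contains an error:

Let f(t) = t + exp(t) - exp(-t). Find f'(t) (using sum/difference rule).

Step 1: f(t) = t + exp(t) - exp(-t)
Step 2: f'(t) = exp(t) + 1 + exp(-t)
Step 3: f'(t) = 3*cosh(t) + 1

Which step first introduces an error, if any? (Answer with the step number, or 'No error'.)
Step 3

Step 3 is incorrect due to a wrong coefficient.
The step shows: 3*cosh(t) + 1
The correct value should be: 2*cosh(t) + 1

Explanation: The coefficient 2 was incorrectly written as 3: the term 2*cosh(t) was incorrectly written as 3*cosh(t)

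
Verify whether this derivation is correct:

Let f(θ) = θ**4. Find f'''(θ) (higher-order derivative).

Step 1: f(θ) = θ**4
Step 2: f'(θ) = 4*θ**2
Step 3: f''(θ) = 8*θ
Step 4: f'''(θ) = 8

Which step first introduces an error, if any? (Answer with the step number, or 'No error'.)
Step 2

Step 2 is incorrect due to a wrong exponent.
The step shows: 4*θ**2
The correct value should be: 4*θ**3

Explanation: The exponent 3 on θ was incorrectly written as 2: the term 4*θ**3 was incorrectly written as 4*θ**2
The later steps are derived from this incorrect expression, so the error originates in Step 2.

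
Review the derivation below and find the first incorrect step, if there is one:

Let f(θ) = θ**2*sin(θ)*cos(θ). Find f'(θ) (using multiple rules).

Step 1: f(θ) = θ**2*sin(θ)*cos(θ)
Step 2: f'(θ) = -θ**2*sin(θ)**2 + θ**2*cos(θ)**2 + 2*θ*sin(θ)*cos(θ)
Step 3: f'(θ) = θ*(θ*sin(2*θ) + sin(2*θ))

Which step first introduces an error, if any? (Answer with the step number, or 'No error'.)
Step 3

Step 3 is incorrect due to a wrong trig function.
The step shows: θ*(θ*sin(2*θ) + sin(2*θ))
The correct value should be: θ*(θ*cos(2*θ) + sin(2*θ))

Explanation: cos(2*θ) was incorrectly written as sin(2*θ): the term θ*(θ*cos(2*θ) + sin(2*θ)) was incorrectly written as θ*(θ*sin(2*θ) + sin(2*θ))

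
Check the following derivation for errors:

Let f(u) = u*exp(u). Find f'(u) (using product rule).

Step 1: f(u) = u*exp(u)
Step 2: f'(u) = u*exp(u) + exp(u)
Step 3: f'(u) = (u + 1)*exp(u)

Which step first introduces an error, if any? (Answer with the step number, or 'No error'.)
No error

All steps in this derivation are correct.
The final answer f'(u) = (u + 1)*exp(u) is valid.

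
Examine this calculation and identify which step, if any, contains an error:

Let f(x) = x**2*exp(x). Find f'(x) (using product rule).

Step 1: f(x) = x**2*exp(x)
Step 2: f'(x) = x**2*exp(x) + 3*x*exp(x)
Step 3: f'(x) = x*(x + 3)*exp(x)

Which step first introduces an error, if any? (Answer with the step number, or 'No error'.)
Step 2

Step 2 is incorrect due to a wrong coefficient.
The step shows: x**2*exp(x) + 3*x*exp(x)
The correct value should be: x**2*exp(x) + 2*x*exp(x)

Explanation: The coefficient 2 was incorrectly written as 3: the term 2*x*exp(x) was incorrectly written as 3*x*exp(x)
The later steps are derived from this incorrect expression, so the error originates in Step 2.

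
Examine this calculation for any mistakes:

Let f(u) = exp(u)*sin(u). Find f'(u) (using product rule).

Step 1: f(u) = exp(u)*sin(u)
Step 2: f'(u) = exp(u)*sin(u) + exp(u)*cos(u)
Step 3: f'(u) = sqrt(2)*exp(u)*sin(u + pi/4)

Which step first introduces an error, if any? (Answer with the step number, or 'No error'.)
No error

All steps in this derivation are correct.
The final answer f'(u) = sqrt(2)*exp(u)*sin(u + pi/4) is valid.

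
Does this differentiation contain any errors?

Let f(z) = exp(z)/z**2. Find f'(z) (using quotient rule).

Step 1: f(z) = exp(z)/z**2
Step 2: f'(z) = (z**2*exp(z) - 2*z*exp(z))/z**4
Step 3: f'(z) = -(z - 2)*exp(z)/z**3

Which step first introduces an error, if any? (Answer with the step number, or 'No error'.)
Step 3

Step 3 is incorrect due to a sign flip.
The step shows: -(z - 2)*exp(z)/z**3
The correct value should be: (z - 2)*exp(z)/z**3

Explanation: The sign of the whole expression was flipped: the term (z - 2)*exp(z)/z**3 was incorrectly written as -(z - 2)*exp(z)/z**3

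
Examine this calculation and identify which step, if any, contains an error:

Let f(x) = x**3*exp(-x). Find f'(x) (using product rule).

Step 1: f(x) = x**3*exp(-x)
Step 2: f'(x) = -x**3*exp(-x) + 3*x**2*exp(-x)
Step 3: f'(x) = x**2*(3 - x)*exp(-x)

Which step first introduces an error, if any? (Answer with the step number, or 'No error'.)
No error

All steps in this derivation are correct.
The final answer f'(x) = x**2*(3 - x)*exp(-x) is valid.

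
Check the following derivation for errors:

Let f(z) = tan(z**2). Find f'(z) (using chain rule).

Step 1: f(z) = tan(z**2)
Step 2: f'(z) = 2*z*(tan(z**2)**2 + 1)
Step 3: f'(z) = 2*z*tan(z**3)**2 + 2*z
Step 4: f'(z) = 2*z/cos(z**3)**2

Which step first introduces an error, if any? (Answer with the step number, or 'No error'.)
Step 3

Step 3 is incorrect due to a wrong exponent.
The step shows: 2*z*tan(z**3)**2 + 2*z
The correct value should be: 2*z*tan(z**2)**2 + 2*z

Explanation: The exponent 2 on z was incorrectly written as 3: the term 2*z*tan(z**2)**2 was incorrectly written as 2*z*tan(z**3)**2
The later steps are derived from this incorrect expression, so the error originates in Step 3.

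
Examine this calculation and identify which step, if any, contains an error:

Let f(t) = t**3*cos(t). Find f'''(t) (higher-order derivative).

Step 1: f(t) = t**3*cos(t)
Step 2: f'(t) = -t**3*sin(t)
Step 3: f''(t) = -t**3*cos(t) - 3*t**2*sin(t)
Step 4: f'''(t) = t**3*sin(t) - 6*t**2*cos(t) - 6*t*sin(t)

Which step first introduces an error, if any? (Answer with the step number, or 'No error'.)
Step 2

Step 2 is incorrect due to a dropped term.
The step shows: -t**3*sin(t)
The correct value should be: -t**3*sin(t) + 3*t**2*cos(t)

Explanation: A term was dropped: the term 3*t**2*cos(t) was incorrectly omitted
The later steps are derived from this incorrect expression, so the error originates in Step 2.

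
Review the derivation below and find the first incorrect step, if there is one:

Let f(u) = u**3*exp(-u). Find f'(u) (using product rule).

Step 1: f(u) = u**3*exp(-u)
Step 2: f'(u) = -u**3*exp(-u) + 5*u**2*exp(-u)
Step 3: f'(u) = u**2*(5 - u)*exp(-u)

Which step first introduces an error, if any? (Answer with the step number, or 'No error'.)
Step 2

Step 2 is incorrect due to a wrong coefficient.
The step shows: -u**3*exp(-u) + 5*u**2*exp(-u)
The correct value should be: -u**3*exp(-u) + 3*u**2*exp(-u)

Explanation: The coefficient 3 was incorrectly written as 5: the term 3*u**2*exp(-u) was incorrectly written as 5*u**2*exp(-u)
The later steps are derived from this incorrect expression, so the error originates in Step 2.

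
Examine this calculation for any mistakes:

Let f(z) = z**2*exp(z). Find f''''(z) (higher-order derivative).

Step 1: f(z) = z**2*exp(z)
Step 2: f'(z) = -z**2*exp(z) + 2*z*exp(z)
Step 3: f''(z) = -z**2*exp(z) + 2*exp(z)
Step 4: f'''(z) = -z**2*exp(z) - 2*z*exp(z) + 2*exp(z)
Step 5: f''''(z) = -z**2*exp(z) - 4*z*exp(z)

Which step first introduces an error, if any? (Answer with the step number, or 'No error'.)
Step 2

Step 2 is incorrect due to a sign flip.
The step shows: -z**2*exp(z) + 2*z*exp(z)
The correct value should be: z**2*exp(z) + 2*z*exp(z)

Explanation: The sign of one term was flipped: the term z**2*exp(z) was incorrectly written as -z**2*exp(z)
The later steps are derived from this incorrect expression, so the error originates in Step 2.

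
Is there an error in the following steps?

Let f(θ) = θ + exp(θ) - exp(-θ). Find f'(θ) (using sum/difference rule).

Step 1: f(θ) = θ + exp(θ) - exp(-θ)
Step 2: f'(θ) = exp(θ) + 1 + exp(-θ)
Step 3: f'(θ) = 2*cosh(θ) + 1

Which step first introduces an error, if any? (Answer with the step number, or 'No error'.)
No error

All steps in this derivation are correct.
The final answer f'(θ) = 2*cosh(θ) + 1 is valid.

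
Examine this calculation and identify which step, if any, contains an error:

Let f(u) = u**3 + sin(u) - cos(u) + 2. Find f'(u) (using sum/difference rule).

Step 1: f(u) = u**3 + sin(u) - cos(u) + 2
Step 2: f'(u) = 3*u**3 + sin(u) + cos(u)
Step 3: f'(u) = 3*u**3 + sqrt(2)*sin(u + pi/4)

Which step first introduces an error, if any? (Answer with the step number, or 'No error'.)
Step 2

Step 2 is incorrect due to a wrong exponent.
The step shows: 3*u**3 + sin(u) + cos(u)
The correct value should be: 3*u**2 + sin(u) + cos(u)

Explanation: The exponent 2 on u was incorrectly written as 3: the term 3*u**2 was incorrectly written as 3*u**3
The later steps are derived from this incorrect expression, so the error originates in Step 2.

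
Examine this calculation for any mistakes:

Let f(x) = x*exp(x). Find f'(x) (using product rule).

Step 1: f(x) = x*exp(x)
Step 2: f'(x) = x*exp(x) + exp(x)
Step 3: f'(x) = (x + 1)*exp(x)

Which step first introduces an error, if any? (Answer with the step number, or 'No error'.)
No error

All steps in this derivation are correct.
The final answer f'(x) = (x + 1)*exp(x) is valid.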